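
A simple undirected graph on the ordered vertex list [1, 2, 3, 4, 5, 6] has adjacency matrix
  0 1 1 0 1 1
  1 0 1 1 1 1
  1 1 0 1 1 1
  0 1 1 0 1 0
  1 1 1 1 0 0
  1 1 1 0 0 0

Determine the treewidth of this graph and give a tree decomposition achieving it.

Every bag has size at most 4, so the width is 4 − 1 = 3 and tw(G) ≤ 3. For the lower bound, the 4 vertices {1, 2, 3, 5} are pairwise adjacent, and any tree decomposition puts a clique entirely inside one bag — forcing width ≥ 3. Therefore the treewidth is 3.

Treewidth 3.
One optimal decomposition is:
Bags: B1 = {1, 2, 3, 5}  B2 = {2, 3, 4, 5}  B3 = {1, 2, 3, 6}
Tree: B1–B2, B1–B3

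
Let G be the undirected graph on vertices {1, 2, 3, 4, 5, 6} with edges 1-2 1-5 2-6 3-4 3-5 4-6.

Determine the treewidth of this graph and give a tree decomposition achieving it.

Each bag holds 3 vertices, so the decomposition has width 2, which upper-bounds the treewidth. The edges 5–1–2–6–4–3–5 form a cycle, so G is not a tree and its treewidth is at least 2. The upper and lower bounds meet at 2, so that is the treewidth.

Treewidth 2.
One optimal decomposition is:
Bags: B1 = {1, 2, 5}  B2 = {2, 5, 6}  B3 = {4, 5, 6}  B4 = {3, 4, 5}
Tree: B1–B2, B2–B3, B3–B4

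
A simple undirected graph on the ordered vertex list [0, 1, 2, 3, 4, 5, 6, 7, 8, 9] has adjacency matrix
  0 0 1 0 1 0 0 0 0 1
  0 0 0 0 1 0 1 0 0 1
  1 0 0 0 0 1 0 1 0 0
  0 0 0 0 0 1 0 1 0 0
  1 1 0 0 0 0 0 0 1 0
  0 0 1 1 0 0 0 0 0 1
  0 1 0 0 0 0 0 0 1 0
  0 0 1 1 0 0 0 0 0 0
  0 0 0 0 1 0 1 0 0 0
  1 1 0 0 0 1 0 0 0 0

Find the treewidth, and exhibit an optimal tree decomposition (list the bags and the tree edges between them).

Treewidth 2.
One optimal decomposition is:
Bags: B1 = {4, 6, 8}  B2 = {1, 4, 6}  B3 = {0, 1, 4}  B4 = {0, 1, 9}  B5 = {0, 2, 9}  B6 = {2, 5, 9}  B7 = {2, 5, 7}  B8 = {3, 5, 7}
Tree: B1–B2, B2–B3, B3–B4, B4–B5, B5–B6, B6–B7, B7–B8

The largest bag has 3 vertices, giving width 2; this decomposition certifies tw(G) ≤ 2. The edges 8–6–1–4–8 form a cycle, so G is not a tree and its treewidth is at least 2. Therefore the treewidth is 2.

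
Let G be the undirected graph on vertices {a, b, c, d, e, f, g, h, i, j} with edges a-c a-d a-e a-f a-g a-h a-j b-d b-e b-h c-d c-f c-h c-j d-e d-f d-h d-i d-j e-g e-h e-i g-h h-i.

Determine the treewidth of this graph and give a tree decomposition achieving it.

Treewidth 3.
Bags: B1 = {a, c, d, h}  B2 = {a, c, d, j}  B3 = {a, d, e, h}  B4 = {b, d, e, h}  B5 = {d, e, h, i}  B6 = {a, c, d, f}  B7 = {a, e, g, h}
Tree: B1–B2, B1–B3, B3–B4, B4–B5, B2–B6, B3–B7

Every bag has size at most 4, so the width is 4 − 1 = 3 and tw(G) ≤ 3. For the lower bound, the 4 vertices {a, c, d, j} are pairwise adjacent, and any tree decomposition puts a clique entirely inside one bag — forcing width ≥ 3. Hence tw(G) = 3 exactly.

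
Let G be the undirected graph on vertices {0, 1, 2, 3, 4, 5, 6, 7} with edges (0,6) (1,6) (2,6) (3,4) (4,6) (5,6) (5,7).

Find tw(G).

A width-1 tree decomposition is:
Bags: B1 = {0, 6}  B2 = {2, 6}  B3 = {5, 6}  B4 = {4, 6}  B5 = {5, 7}  B6 = {1, 6}  B7 = {3, 4}
Tree: B1–B2, B2–B3, B2–B4, B3–B5, B1–B6, B4–B7
Every bag has size at most 2, so the width is 2 − 1 = 1 and tw(G) ≤ 1. Since G has at least one edge (e.g. 0–6), it is not an edgeless graph, so tw(G) ≥ 1. Combining the bounds, tw(G) = 1.

1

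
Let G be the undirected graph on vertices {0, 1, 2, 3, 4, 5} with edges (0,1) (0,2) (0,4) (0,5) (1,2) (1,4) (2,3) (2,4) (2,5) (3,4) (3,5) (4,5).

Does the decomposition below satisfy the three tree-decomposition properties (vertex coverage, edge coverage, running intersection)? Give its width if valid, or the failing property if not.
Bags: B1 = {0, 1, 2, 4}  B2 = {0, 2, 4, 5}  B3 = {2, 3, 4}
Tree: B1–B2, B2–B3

No — edge (5,3) lies in no bag.

A tree decomposition must satisfy three properties: every vertex lies in some bag; for every edge, both endpoints lie together in some bag; and for every vertex, the bags containing it form a connected subtree. Here edge (5,3) lies in no bag, so the decomposition is invalid.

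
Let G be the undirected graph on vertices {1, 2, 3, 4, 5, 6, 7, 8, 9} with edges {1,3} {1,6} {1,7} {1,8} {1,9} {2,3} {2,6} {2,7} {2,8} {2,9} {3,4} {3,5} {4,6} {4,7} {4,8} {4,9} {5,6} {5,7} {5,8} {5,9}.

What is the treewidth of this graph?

A width-4 tree decomposition is:
Bags: B1 = {1, 2, 4, 5, 6}  B2 = {1, 2, 4, 5, 7}  B3 = {1, 2, 4, 5, 8}  B4 = {1, 2, 3, 4, 5}  B5 = {1, 2, 4, 5, 9}
Tree: B1–B2, B2–B3, B3–B4, B4–B5
Every bag has size at most 5, so the width is 5 − 1 = 4 and tw(G) ≤ 4. For the lower bound: the 5 vertex sets {1,6}, {2,7}, {5,8}, {4}, {3} are disjoint, each induces a connected subgraph, and every pair is joined by at least one edge of G. Contracting each set to a single vertex therefore yields K_{5} as a minor, and since treewidth is minor-monotone, tw(G) ≥ tw(K_{5}) = 4. Combining the bounds, tw(G) = 4.

4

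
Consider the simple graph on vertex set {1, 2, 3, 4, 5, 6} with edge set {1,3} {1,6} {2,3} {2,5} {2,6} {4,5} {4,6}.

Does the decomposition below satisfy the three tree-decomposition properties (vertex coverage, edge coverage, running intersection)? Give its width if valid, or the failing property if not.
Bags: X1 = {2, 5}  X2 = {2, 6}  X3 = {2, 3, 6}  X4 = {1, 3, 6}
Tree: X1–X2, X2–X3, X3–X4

A tree decomposition must satisfy three properties: every vertex lies in some bag; for every edge, both endpoints lie together in some bag; and for every vertex, the bags containing it form a connected subtree. Here vertex 4 appears in no bag, so the decomposition is invalid.

No — vertex 4 appears in no bag.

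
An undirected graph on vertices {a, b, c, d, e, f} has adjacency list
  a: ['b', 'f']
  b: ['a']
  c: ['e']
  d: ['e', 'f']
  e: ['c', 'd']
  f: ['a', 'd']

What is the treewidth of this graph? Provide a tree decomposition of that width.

The largest bag has 2 vertices, giving width 1; this decomposition certifies tw(G) ≤ 1. Any graph with an edge has treewidth ≥ 1, and G has the edge c–e. The upper and lower bounds meet at 1, so that is the treewidth.

Treewidth 1.
One such decomposition:
Bags: B1 = {c, e}  B2 = {d, e}  B3 = {d, f}  B4 = {a, f}  B5 = {a, b}
Tree: B1–B2, B2–B3, B3–B4, B4–B5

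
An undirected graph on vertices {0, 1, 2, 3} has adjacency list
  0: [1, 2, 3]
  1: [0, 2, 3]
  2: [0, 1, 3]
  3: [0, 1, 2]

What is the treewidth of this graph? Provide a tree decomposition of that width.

Treewidth 3.
One optimal decomposition is:
Bags: B1 = {0, 1, 2, 3}
Tree: (single bag)

A single bag containing all 4 vertices is trivially a valid decomposition of width 3. For the lower bound, the 4 vertices {0, 1, 2, 3} are pairwise adjacent, and any tree decomposition puts a clique entirely inside one bag — forcing width ≥ 3. Hence tw(G) = 3 exactly.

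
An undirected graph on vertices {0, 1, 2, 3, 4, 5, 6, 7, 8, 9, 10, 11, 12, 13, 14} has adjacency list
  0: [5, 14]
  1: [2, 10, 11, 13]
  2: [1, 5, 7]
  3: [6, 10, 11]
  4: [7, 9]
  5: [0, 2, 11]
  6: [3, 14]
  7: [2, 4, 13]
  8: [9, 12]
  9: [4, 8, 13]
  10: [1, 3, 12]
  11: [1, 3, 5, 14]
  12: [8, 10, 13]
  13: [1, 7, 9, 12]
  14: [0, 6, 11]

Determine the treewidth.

3

A width-3 tree decomposition is:
Bags: B1 = {4, 7, 8, 9}  B2 = {7, 8, 9, 13}  B3 = {7, 8, 12, 13}  B4 = {2, 7, 12, 13}  B5 = {1, 2, 12, 13}  B6 = {1, 2, 10, 12}  B7 = {1, 2, 5, 10}  B8 = {1, 5, 10, 11}  B9 = {3, 5, 10, 11}  B10 = {0, 3, 5, 11}  B11 = {0, 3, 11, 14}  B12 = {0, 3, 6, 14}
Tree: B1–B2, B2–B3, B3–B4, B4–B5, B5–B6, B6–B7, B7–B8, B8–B9, B9–B10, B10–B11, B11–B12
Every bag has size at most 4, so the width is 4 − 1 = 3 and tw(G) ≤ 3. For the lower bound: the 4 vertex sets {4,8,9}, {7}, {13}, {1,2,10,12} are disjoint, each induces a connected subgraph, and every pair is joined by at least one edge of G. Contracting each set to a single vertex therefore yields K_{4} as a minor, and since treewidth is minor-monotone, tw(G) ≥ tw(K_{4}) = 3. Therefore the treewidth is 3.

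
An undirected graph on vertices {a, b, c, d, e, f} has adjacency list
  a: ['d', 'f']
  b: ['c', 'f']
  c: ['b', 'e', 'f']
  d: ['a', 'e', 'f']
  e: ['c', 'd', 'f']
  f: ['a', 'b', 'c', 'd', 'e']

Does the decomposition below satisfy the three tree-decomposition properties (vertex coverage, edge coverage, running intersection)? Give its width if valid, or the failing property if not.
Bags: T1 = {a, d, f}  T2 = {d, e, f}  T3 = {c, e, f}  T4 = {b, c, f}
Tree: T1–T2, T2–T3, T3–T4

Every vertex of G appears in some bag (union = {a, b, c, d, e, f}); every edge is covered by a bag; and for each vertex v the set of bags containing v is connected in the bag tree. The decomposition is therefore valid. The largest bag has 3 vertices, so the width is 2.

Yes; width 2.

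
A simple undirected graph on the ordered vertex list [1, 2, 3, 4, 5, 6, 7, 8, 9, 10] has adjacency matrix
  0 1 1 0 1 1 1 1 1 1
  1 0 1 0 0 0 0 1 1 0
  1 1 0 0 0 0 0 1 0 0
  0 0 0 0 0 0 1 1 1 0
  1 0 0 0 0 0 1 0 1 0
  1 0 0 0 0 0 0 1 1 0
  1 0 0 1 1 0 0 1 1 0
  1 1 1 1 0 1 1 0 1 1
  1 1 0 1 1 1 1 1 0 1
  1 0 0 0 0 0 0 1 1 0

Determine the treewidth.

A width-3 tree decomposition is:
Bags: B1 = {1, 2, 8, 9}  B2 = {1, 7, 8, 9}  B3 = {1, 5, 7, 9}  B4 = {4, 7, 8, 9}  B5 = {1, 8, 9, 10}  B6 = {1, 2, 3, 8}  B7 = {1, 6, 8, 9}
Tree: B1–B2, B2–B3, B2–B4, B2–B5, B1–B6, B1–B7
Each bag holds 4 vertices, so the decomposition has width 3, which upper-bounds the treewidth. On the other hand G contains the 4-clique {1, 2, 8, 9}. A clique must lie in a single bag of any decomposition, so no decomposition can have width below 3. Combining the bounds, tw(G) = 3.

3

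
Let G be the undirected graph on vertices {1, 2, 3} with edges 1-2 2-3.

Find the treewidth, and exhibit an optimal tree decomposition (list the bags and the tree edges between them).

Treewidth 1.
Bags: B1 = {1, 2}  B2 = {2, 3}
Tree: B1–B2

Every bag has size at most 2, so the width is 2 − 1 = 1 and tw(G) ≤ 1. Any graph with an edge has treewidth ≥ 1, and G has the edge 1–2. Hence tw(G) = 1 exactly.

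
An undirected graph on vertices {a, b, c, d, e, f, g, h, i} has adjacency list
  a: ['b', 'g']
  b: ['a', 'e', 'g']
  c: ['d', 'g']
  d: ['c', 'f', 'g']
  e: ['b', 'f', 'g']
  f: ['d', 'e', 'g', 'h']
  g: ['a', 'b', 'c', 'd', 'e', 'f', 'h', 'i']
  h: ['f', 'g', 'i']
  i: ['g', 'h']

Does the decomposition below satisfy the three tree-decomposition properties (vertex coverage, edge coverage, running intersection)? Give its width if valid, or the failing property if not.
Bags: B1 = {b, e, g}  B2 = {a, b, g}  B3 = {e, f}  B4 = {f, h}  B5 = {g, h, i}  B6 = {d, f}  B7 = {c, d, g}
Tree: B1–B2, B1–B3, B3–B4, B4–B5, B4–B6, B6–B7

A tree decomposition must satisfy three properties: every vertex lies in some bag; for every edge, both endpoints lie together in some bag; and for every vertex, the bags containing it form a connected subtree. Here edge (g,f) lies in no bag, so the decomposition is invalid.

No — edge (g,f) lies in no bag.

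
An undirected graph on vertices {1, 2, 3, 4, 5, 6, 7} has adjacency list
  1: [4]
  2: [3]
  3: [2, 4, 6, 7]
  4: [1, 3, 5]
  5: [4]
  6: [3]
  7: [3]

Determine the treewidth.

A width-1 tree decomposition is:
Bags: B1 = {3, 7}  B2 = {3, 4}  B3 = {4, 5}  B4 = {3, 6}  B5 = {2, 3}  B6 = {1, 4}
Tree: B1–B2, B2–B3, B1–B4, B2–B5, B2–B6
Each bag holds 2 vertices, so the decomposition has width 1, which upper-bounds the treewidth. Since G has at least one edge (e.g. 3–7), it is not an edgeless graph, so tw(G) ≥ 1. Therefore the treewidth is 1.

1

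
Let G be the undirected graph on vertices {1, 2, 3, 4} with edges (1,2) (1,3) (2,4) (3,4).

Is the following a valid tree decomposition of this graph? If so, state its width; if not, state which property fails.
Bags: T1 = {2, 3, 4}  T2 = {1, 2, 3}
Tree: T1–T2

Vertex coverage: the bags together contain {1, 2, 3, 4}, the full vertex set. Edge coverage: each edge of G has both endpoints in at least one bag. Running intersection: for every vertex, the bags containing it form a connected subtree. All three properties hold, so this is a valid tree decomposition of width max|bag| − 1 = 2, and hence tw(G) ≤ 2.

Yes; width 2.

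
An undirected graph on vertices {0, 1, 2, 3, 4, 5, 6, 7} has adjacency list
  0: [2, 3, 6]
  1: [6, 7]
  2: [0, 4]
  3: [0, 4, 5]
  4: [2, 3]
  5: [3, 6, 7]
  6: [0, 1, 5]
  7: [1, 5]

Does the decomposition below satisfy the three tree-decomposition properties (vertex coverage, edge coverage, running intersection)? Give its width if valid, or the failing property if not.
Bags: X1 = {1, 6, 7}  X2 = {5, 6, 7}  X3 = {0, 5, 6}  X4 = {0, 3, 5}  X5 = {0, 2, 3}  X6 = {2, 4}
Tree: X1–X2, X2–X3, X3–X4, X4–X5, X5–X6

A tree decomposition must satisfy three properties: every vertex lies in some bag; for every edge, both endpoints lie together in some bag; and for every vertex, the bags containing it form a connected subtree. Here edge (3,4) lies in no bag, so the decomposition is invalid.

No — edge (3,4) lies in no bag.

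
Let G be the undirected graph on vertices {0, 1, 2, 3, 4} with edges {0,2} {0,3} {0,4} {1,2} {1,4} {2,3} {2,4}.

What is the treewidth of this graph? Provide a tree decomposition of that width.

Each bag holds 3 vertices, so the decomposition has width 2, which upper-bounds the treewidth. For the lower bound, the 3 vertices {0, 2, 3} are pairwise adjacent, and any tree decomposition puts a clique entirely inside one bag — forcing width ≥ 2. The upper and lower bounds meet at 2, so that is the treewidth.

Treewidth 2.
One optimal decomposition is:
Bags: B1 = {0, 2, 4}  B2 = {0, 2, 3}  B3 = {1, 2, 4}
Tree: B1–B2, B1–B3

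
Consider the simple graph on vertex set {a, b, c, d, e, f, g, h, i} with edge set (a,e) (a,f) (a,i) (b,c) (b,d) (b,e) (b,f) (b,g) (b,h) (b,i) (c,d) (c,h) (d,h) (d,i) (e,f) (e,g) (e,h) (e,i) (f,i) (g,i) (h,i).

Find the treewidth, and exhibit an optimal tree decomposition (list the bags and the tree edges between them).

Treewidth 3.
One optimal decomposition is:
Bags: B1 = {b, d, h, i}  B2 = {b, c, d, h}  B3 = {b, e, h, i}  B4 = {b, e, f, i}  B5 = {b, e, g, i}  B6 = {a, e, f, i}
Tree: B1–B2, B1–B3, B3–B4, B3–B5, B4–B6

Every bag has size at most 4, so the width is 4 − 1 = 3 and tw(G) ≤ 3. For the lower bound, the 4 vertices {a, e, f, i} are pairwise adjacent, and any tree decomposition puts a clique entirely inside one bag — forcing width ≥ 3. Combining the bounds, tw(G) = 3.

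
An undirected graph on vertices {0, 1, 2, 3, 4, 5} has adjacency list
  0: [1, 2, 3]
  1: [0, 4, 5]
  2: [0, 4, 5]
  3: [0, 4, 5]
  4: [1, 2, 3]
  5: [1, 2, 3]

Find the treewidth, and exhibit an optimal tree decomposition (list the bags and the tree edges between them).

The largest bag has 4 vertices, giving width 3; this decomposition certifies tw(G) ≤ 3. For the lower bound: the 4 vertex sets {2,5}, {0,1}, {4}, {3} are disjoint, each induces a connected subgraph, and every pair is joined by at least one edge of G. Contracting each set to a single vertex therefore yields K_{4} as a minor, and since treewidth is minor-monotone, tw(G) ≥ tw(K_{4}) = 3. Combining the bounds, tw(G) = 3.

Treewidth 3.
One such decomposition:
Bags: B1 = {0, 2, 4, 5}  B2 = {0, 1, 4, 5}  B3 = {0, 3, 4, 5}
Tree: B1–B2, B2–B3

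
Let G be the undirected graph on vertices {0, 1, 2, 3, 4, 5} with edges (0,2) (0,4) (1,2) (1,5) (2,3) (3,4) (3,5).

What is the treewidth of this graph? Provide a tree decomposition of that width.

Treewidth 2.
One optimal decomposition is:
Bags: B1 = {0, 3, 4}  B2 = {0, 2, 3}  B3 = {2, 3, 5}  B4 = {1, 2, 5}
Tree: B1–B2, B2–B3, B3–B4

Every bag has size at most 3, so the width is 3 − 1 = 2 and tw(G) ≤ 2. Since 4–0–2–3–4 is a cycle in G, G is not acyclic. Forests are exactly the graphs of treewidth ≤ 1, so tw(G) ≥ 2. Therefore the treewidth is 2.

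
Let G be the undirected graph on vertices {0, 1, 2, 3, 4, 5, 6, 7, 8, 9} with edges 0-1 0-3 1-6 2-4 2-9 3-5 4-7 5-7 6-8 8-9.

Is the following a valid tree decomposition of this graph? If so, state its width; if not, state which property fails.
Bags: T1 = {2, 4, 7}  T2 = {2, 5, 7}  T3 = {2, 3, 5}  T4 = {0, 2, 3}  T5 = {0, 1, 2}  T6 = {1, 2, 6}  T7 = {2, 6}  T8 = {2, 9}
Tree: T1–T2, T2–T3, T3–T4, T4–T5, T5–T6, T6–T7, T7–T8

No — vertex 8 appears in no bag.

A tree decomposition must satisfy three properties: every vertex lies in some bag; for every edge, both endpoints lie together in some bag; and for every vertex, the bags containing it form a connected subtree. Here vertex 8 appears in no bag, so the decomposition is invalid.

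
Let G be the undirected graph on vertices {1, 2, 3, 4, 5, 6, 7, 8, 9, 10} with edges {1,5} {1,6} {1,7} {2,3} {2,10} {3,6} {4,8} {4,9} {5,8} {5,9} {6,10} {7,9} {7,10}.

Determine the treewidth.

A width-2 tree decomposition is:
Bags: B1 = {2, 3, 6}  B2 = {2, 6, 10}  B3 = {1, 6, 10}  B4 = {1, 7, 10}  B5 = {1, 5, 7}  B6 = {5, 7, 9}  B7 = {5, 8, 9}  B8 = {4, 8, 9}
Tree: B1–B2, B2–B3, B3–B4, B4–B5, B5–B6, B6–B7, B7–B8
The largest bag has 3 vertices, giving width 2; this decomposition certifies tw(G) ≤ 2. Since 3–2–10–6–3 is a cycle in G, G is not acyclic. Forests are exactly the graphs of treewidth ≤ 1, so tw(G) ≥ 2. Therefore the treewidth is 2.

2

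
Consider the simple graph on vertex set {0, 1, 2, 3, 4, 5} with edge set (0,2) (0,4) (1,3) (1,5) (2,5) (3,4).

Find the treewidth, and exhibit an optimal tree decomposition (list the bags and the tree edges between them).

The largest bag has 3 vertices, giving width 2; this decomposition certifies tw(G) ≤ 2. For the lower bound, G contains the cycle 0–4–3–1–5–2–0, so G is not a forest; only forests have treewidth ≤ 1, hence tw(G) ≥ 2. Hence tw(G) = 2 exactly.

Treewidth 2.
Bags: B1 = {0, 3, 4}  B2 = {0, 1, 3}  B3 = {0, 1, 5}  B4 = {0, 2, 5}
Tree: B1–B2, B2–B3, B3–B4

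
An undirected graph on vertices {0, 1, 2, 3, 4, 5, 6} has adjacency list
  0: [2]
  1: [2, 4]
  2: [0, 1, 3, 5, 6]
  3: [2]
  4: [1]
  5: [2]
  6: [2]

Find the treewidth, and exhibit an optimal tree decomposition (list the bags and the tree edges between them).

The largest bag has 2 vertices, giving width 1; this decomposition certifies tw(G) ≤ 1. Since G has at least one edge (e.g. 1–2), it is not an edgeless graph, so tw(G) ≥ 1. Therefore the treewidth is 1.

Treewidth 1.
One optimal decomposition is:
Bags: B1 = {1, 2}  B2 = {2, 6}  B3 = {2, 5}  B4 = {1, 4}  B5 = {2, 3}  B6 = {0, 2}
Tree: B1–B2, B1–B3, B1–B4, B3–B5, B2–B6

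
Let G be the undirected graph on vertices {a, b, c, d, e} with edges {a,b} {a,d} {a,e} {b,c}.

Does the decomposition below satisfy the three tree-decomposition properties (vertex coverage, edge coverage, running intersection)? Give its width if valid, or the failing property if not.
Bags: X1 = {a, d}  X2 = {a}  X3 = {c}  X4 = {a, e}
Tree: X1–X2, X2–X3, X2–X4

A tree decomposition must satisfy three properties: every vertex lies in some bag; for every edge, both endpoints lie together in some bag; and for every vertex, the bags containing it form a connected subtree. Here vertex b appears in no bag, so the decomposition is invalid.

No — vertex b appears in no bag.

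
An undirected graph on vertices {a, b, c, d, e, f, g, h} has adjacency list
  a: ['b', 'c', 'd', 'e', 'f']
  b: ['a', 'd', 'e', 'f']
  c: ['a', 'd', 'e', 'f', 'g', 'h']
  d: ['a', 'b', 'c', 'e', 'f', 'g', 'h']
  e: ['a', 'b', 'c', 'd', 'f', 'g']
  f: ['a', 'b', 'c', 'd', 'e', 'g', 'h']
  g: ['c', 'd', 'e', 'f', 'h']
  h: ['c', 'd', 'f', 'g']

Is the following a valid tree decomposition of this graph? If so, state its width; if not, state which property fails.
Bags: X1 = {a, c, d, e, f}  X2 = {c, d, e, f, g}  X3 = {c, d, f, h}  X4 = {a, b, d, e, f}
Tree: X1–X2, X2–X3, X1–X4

No — edge (g,h) lies in no bag.

A tree decomposition must satisfy three properties: every vertex lies in some bag; for every edge, both endpoints lie together in some bag; and for every vertex, the bags containing it form a connected subtree. Here edge (g,h) lies in no bag, so the decomposition is invalid.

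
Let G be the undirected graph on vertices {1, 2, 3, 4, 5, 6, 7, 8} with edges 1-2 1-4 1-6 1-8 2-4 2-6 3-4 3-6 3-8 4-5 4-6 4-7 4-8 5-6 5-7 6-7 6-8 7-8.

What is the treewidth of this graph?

3

A width-3 tree decomposition is:
Bags: B1 = {3, 4, 6, 8}  B2 = {4, 6, 7, 8}  B3 = {4, 5, 6, 7}  B4 = {1, 4, 6, 8}  B5 = {1, 2, 4, 6}
Tree: B1–B2, B2–B3, B2–B4, B4–B5
Every bag has size at most 4, so the width is 4 − 1 = 3 and tw(G) ≤ 3. Conversely, {1, 4, 6, 8} is a clique of size 4, and the vertices of any clique must share a bag in every tree decomposition; so some bag has ≥ 4 vertices and tw(G) ≥ 3. The upper and lower bounds meet at 3, so that is the treewidth.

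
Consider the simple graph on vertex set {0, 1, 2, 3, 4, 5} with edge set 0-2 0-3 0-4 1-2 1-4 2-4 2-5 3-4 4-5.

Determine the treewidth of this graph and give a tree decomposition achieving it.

The largest bag has 3 vertices, giving width 2; this decomposition certifies tw(G) ≤ 2. On the other hand G contains the 3-clique {0, 2, 4}. A clique must lie in a single bag of any decomposition, so no decomposition can have width below 2. Hence tw(G) = 2 exactly.

Treewidth 2.
One such decomposition:
Bags: B1 = {1, 2, 4}  B2 = {2, 4, 5}  B3 = {0, 2, 4}  B4 = {0, 3, 4}
Tree: B1–B2, B1–B3, B3–B4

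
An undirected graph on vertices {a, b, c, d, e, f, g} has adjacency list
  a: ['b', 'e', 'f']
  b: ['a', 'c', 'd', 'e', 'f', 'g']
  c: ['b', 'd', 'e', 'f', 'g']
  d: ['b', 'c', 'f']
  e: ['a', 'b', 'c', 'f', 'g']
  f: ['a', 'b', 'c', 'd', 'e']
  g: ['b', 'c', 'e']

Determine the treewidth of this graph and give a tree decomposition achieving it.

Treewidth 3.
Bags: B1 = {b, c, e, f}  B2 = {b, c, e, g}  B3 = {b, c, d, f}  B4 = {a, b, e, f}
Tree: B1–B2, B1–B3, B1–B4

The largest bag has 4 vertices, giving width 3; this decomposition certifies tw(G) ≤ 3. On the other hand G contains the 4-clique {b, c, e, g}. A clique must lie in a single bag of any decomposition, so no decomposition can have width below 3. Hence tw(G) = 3 exactly.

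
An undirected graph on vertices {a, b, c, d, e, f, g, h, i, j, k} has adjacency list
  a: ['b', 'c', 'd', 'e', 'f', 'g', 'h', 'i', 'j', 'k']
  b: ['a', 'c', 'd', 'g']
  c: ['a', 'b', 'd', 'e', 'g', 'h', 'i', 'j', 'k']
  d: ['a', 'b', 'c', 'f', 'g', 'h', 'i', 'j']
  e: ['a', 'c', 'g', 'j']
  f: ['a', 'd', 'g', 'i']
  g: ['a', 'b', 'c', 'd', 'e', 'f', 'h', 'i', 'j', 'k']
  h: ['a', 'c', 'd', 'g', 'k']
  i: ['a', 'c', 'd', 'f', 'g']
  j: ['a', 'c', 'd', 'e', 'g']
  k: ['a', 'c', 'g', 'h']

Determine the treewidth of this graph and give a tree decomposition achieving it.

Each bag holds 5 vertices, so the decomposition has width 4, which upper-bounds the treewidth. Conversely, {a, c, d, g, j} is a clique of size 5, and the vertices of any clique must share a bag in every tree decomposition; so some bag has ≥ 5 vertices and tw(G) ≥ 4. The upper and lower bounds meet at 4, so that is the treewidth.

Treewidth 4.
One optimal decomposition is:
Bags: B1 = {a, c, d, g, i}  B2 = {a, c, d, g, h}  B3 = {a, c, d, g, j}  B4 = {a, d, f, g, i}  B5 = {a, c, e, g, j}  B6 = {a, c, g, h, k}  B7 = {a, b, c, d, g}
Tree: B1–B2, B2–B3, B1–B4, B3–B5, B2–B6, B3–B7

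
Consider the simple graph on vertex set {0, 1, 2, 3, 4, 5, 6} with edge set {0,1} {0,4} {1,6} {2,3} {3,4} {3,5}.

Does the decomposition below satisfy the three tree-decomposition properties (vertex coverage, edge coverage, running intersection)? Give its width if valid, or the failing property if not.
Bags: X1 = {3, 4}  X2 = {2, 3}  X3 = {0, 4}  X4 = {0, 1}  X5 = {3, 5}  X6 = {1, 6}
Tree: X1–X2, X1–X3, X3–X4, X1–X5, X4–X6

Checking the three conditions: (i) the bags cover all of {0, 1, 2, 3, 4, 5, 6}; (ii) for each edge, some bag contains both endpoints; (iii) the bags containing any fixed vertex form a subtree. All hold, so the decomposition is valid with width 2 − 1 = 1.

Yes; width 1.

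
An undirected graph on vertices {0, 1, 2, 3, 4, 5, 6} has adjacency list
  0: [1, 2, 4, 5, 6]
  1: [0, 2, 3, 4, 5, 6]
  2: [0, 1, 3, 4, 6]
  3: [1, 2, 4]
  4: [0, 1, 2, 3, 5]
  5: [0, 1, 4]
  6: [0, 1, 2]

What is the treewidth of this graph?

3

A width-3 tree decomposition is:
Bags: B1 = {0, 1, 4, 5}  B2 = {0, 1, 2, 4}  B3 = {0, 1, 2, 6}  B4 = {1, 2, 3, 4}
Tree: B1–B2, B2–B3, B2–B4
Every bag has size at most 4, so the width is 4 − 1 = 3 and tw(G) ≤ 3. For the lower bound, the 4 vertices {0, 1, 2, 4} are pairwise adjacent, and any tree decomposition puts a clique entirely inside one bag — forcing width ≥ 3. The upper and lower bounds meet at 3, so that is the treewidth.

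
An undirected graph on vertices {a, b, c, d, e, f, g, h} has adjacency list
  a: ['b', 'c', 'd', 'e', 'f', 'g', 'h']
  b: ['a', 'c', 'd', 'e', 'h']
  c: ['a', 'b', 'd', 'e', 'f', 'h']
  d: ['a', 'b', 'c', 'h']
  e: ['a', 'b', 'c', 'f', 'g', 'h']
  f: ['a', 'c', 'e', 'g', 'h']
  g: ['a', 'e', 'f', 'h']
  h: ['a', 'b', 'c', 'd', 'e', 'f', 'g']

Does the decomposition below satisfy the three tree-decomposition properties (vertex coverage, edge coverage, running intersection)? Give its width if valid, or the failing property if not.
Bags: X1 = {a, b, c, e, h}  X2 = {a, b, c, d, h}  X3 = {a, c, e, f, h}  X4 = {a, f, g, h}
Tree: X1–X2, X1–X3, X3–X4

No — edge (e,g) lies in no bag.

A tree decomposition must satisfy three properties: every vertex lies in some bag; for every edge, both endpoints lie together in some bag; and for every vertex, the bags containing it form a connected subtree. Here edge (e,g) lies in no bag, so the decomposition is invalid.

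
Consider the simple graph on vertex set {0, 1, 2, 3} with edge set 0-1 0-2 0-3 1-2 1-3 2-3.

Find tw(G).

A width-3 tree decomposition is:
Bags: B1 = {0, 1, 2, 3}
Tree: (single bag)
With just one bag of size 4, the width is 4 − 1 = 3, so tw(G) ≤ 3. Conversely, {0, 1, 2, 3} is a clique of size 4, and the vertices of any clique must share a bag in every tree decomposition; so some bag has ≥ 4 vertices and tw(G) ≥ 3. Combining the bounds, tw(G) = 3.

3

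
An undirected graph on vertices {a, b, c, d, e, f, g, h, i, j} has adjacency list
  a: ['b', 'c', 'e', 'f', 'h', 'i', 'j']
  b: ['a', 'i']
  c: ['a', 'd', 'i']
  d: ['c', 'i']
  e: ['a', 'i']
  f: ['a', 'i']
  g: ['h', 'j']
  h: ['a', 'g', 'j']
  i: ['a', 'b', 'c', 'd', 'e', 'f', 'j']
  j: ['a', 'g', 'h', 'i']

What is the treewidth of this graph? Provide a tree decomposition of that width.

Treewidth 2.
One such decomposition:
Bags: B1 = {a, e, i}  B2 = {a, f, i}  B3 = {a, i, j}  B4 = {a, h, j}  B5 = {a, c, i}  B6 = {a, b, i}  B7 = {c, d, i}  B8 = {g, h, j}
Tree: B1–B2, B1–B3, B3–B4, B1–B5, B2–B6, B5–B7, B4–B8

The largest bag has 3 vertices, giving width 2; this decomposition certifies tw(G) ≤ 2. For the lower bound, the 3 vertices {g, h, j} are pairwise adjacent, and any tree decomposition puts a clique entirely inside one bag — forcing width ≥ 2. Hence tw(G) = 2 exactly.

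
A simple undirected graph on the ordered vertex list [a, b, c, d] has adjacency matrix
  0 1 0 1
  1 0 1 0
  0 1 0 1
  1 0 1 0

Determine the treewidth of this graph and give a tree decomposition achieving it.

Treewidth 2.
One such decomposition:
Bags: B1 = {a, b, c}  B2 = {a, c, d}
Tree: B1–B2

Every bag has size at most 3, so the width is 3 − 1 = 2 and tw(G) ≤ 2. For the lower bound, G contains the cycle a–b–c–d–a, so G is not a forest; only forests have treewidth ≤ 1, hence tw(G) ≥ 2. The upper and lower bounds meet at 2, so that is the treewidth.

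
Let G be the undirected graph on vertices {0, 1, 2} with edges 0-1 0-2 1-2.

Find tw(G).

2

A width-2 tree decomposition is:
Bags: B1 = {0, 1, 2}
Tree: (single bag)
With just one bag of size 3, the width is 3 − 1 = 2, so tw(G) ≤ 2. For the lower bound, the 3 vertices {0, 1, 2} are pairwise adjacent, and any tree decomposition puts a clique entirely inside one bag — forcing width ≥ 2. The upper and lower bounds meet at 2, so that is the treewidth.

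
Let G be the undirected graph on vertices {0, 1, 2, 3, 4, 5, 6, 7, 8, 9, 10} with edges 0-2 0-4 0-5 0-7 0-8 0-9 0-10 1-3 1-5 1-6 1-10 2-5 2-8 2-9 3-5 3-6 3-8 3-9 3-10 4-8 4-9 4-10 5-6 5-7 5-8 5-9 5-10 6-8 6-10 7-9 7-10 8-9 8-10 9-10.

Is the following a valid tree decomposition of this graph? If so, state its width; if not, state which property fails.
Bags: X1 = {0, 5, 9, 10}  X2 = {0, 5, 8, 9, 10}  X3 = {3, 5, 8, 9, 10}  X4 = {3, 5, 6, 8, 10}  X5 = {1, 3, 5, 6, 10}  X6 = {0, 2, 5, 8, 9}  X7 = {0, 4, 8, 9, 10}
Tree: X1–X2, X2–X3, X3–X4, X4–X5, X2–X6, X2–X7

A tree decomposition must satisfy three properties: every vertex lies in some bag; for every edge, both endpoints lie together in some bag; and for every vertex, the bags containing it form a connected subtree. Here vertex 7 appears in no bag, so the decomposition is invalid.

No — vertex 7 appears in no bag.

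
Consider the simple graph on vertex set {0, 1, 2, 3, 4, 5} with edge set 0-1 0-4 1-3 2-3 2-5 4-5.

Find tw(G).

A width-2 tree decomposition is:
Bags: B1 = {2, 4, 5}  B2 = {0, 2, 4}  B3 = {0, 1, 2}  B4 = {1, 2, 3}
Tree: B1–B2, B2–B3, B3–B4
The largest bag has 3 vertices, giving width 2; this decomposition certifies tw(G) ≤ 2. The edges 2–5–4–0–1–3–2 form a cycle, so G is not a tree and its treewidth is at least 2. Hence tw(G) = 2 exactly.

2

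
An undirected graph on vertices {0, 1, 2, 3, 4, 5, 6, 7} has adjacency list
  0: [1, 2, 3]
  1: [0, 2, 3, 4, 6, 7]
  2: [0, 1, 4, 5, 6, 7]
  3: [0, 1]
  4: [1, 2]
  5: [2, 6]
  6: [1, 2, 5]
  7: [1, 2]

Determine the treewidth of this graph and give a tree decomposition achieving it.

The largest bag has 3 vertices, giving width 2; this decomposition certifies tw(G) ≤ 2. For the lower bound, the 3 vertices {0, 1, 2} are pairwise adjacent, and any tree decomposition puts a clique entirely inside one bag — forcing width ≥ 2. Hence tw(G) = 2 exactly.

Treewidth 2.
Bags: B1 = {0, 1, 3}  B2 = {0, 1, 2}  B3 = {1, 2, 6}  B4 = {1, 2, 7}  B5 = {2, 5, 6}  B6 = {1, 2, 4}
Tree: B1–B2, B2–B3, B2–B4, B3–B5, B4–B6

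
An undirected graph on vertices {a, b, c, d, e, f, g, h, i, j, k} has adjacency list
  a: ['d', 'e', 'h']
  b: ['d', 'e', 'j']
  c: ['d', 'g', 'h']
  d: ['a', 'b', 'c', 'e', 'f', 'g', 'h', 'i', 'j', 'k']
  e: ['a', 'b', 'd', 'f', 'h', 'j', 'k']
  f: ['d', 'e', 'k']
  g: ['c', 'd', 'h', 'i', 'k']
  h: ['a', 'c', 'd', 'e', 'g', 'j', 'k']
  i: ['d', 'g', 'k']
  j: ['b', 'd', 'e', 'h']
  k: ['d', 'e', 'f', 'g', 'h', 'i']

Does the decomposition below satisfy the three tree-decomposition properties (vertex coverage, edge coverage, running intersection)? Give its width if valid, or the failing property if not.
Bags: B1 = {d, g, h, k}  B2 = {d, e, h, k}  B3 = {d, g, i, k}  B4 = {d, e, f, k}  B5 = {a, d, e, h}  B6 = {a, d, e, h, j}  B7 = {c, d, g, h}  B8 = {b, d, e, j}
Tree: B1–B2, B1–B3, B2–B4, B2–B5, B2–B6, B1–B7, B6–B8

No — bags containing vertex a are not connected in the tree.

A tree decomposition must satisfy three properties: every vertex lies in some bag; for every edge, both endpoints lie together in some bag; and for every vertex, the bags containing it form a connected subtree. Here bags containing vertex a are not connected in the tree, so the decomposition is invalid.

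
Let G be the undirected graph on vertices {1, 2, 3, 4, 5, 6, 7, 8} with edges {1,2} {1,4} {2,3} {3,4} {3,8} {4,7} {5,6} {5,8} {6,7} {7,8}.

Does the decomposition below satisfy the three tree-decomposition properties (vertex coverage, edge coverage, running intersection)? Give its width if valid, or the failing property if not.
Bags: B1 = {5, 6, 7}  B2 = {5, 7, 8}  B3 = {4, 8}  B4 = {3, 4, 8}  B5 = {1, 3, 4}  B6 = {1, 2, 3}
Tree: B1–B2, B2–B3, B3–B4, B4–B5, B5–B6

A tree decomposition must satisfy three properties: every vertex lies in some bag; for every edge, both endpoints lie together in some bag; and for every vertex, the bags containing it form a connected subtree. Here edge (7,4) lies in no bag, so the decomposition is invalid.

No — edge (7,4) lies in no bag.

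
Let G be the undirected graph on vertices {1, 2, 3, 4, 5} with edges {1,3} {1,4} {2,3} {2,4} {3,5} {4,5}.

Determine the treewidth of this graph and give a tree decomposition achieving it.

Every bag has size at most 3, so the width is 3 − 1 = 2 and tw(G) ≤ 2. For the lower bound, G contains the cycle 3–1–4–2–3, so G is not a forest; only forests have treewidth ≤ 1, hence tw(G) ≥ 2. Therefore the treewidth is 2.

Treewidth 2.
Bags: B1 = {1, 3, 4}  B2 = {2, 3, 4}  B3 = {3, 4, 5}
Tree: B1–B2, B2–B3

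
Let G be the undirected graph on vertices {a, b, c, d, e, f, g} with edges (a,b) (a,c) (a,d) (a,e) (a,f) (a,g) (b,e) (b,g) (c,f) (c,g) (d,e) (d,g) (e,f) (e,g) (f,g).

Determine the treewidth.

3

A width-3 tree decomposition is:
Bags: B1 = {a, e, f, g}  B2 = {a, b, e, g}  B3 = {a, c, f, g}  B4 = {a, d, e, g}
Tree: B1–B2, B1–B3, B2–B4
Each bag holds 4 vertices, so the decomposition has width 3, which upper-bounds the treewidth. Conversely, {a, d, e, g} is a clique of size 4, and the vertices of any clique must share a bag in every tree decomposition; so some bag has ≥ 4 vertices and tw(G) ≥ 3. The upper and lower bounds meet at 3, so that is the treewidth.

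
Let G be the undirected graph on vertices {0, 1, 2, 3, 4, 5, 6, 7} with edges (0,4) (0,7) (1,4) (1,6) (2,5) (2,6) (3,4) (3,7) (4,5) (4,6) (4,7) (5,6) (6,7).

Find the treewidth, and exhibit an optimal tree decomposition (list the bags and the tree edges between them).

Treewidth 2.
Bags: B1 = {4, 6, 7}  B2 = {1, 4, 6}  B3 = {3, 4, 7}  B4 = {4, 5, 6}  B5 = {0, 4, 7}  B6 = {2, 5, 6}
Tree: B1–B2, B1–B3, B1–B4, B1–B5, B4–B6

The largest bag has 3 vertices, giving width 2; this decomposition certifies tw(G) ≤ 2. Conversely, {2, 5, 6} is a clique of size 3, and the vertices of any clique must share a bag in every tree decomposition; so some bag has ≥ 3 vertices and tw(G) ≥ 2. Combining the bounds, tw(G) = 2.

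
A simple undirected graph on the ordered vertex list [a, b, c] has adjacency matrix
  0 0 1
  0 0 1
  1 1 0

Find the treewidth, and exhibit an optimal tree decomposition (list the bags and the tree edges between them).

Treewidth 1.
Bags: B1 = {b, c}  B2 = {a, c}
Tree: B1–B2

Each bag holds 2 vertices, so the decomposition has width 1, which upper-bounds the treewidth. G has an edge, so its treewidth is at least 1. Combining the bounds, tw(G) = 1.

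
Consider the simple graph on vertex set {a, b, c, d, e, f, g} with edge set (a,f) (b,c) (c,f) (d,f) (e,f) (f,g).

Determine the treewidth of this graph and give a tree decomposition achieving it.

The largest bag has 2 vertices, giving width 1; this decomposition certifies tw(G) ≤ 1. Any graph with an edge has treewidth ≥ 1, and G has the edge e–f. Combining the bounds, tw(G) = 1.

Treewidth 1.
One optimal decomposition is:
Bags: B1 = {e, f}  B2 = {c, f}  B3 = {f, g}  B4 = {b, c}  B5 = {d, f}  B6 = {a, f}
Tree: B1–B2, B2–B3, B2–B4, B1–B5, B3–B6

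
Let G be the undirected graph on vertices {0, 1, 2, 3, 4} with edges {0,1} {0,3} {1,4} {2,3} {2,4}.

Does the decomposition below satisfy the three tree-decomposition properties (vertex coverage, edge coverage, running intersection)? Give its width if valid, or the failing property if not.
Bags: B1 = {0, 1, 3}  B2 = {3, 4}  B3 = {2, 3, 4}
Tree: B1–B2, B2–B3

A tree decomposition must satisfy three properties: every vertex lies in some bag; for every edge, both endpoints lie together in some bag; and for every vertex, the bags containing it form a connected subtree. Here edge (1,4) lies in no bag, so the decomposition is invalid.

No — edge (1,4) lies in no bag.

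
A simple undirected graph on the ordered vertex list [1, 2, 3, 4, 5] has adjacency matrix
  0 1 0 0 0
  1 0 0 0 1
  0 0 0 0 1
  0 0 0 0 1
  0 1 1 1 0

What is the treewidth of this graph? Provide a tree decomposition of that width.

The largest bag has 2 vertices, giving width 1; this decomposition certifies tw(G) ≤ 1. G has an edge, so its treewidth is at least 1. Hence tw(G) = 1 exactly.

Treewidth 1.
One such decomposition:
Bags: B1 = {2, 5}  B2 = {3, 5}  B3 = {4, 5}  B4 = {1, 2}
Tree: B1–B2, B1–B3, B1–B4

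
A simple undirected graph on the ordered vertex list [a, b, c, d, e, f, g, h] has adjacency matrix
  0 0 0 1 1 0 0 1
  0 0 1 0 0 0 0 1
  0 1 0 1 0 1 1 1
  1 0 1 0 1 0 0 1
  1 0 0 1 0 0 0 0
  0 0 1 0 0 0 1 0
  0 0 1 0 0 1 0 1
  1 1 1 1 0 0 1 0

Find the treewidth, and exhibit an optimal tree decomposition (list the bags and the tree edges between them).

Treewidth 2.
Bags: B1 = {c, f, g}  B2 = {c, g, h}  B3 = {b, c, h}  B4 = {c, d, h}  B5 = {a, d, h}  B6 = {a, d, e}
Tree: B1–B2, B2–B3, B3–B4, B4–B5, B5–B6

Every bag has size at most 3, so the width is 3 − 1 = 2 and tw(G) ≤ 2. On the other hand G contains the 3-clique {a, d, e}. A clique must lie in a single bag of any decomposition, so no decomposition can have width below 2. The upper and lower bounds meet at 2, so that is the treewidth.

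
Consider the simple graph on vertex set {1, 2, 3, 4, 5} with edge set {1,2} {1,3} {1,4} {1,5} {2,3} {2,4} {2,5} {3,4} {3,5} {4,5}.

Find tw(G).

4

A width-4 tree decomposition is:
Bags: B1 = {1, 2, 3, 4, 5}
Tree: (single bag)
With just one bag of size 5, the width is 5 − 1 = 4, so tw(G) ≤ 4. For the lower bound, the 5 vertices {1, 2, 3, 4, 5} are pairwise adjacent, and any tree decomposition puts a clique entirely inside one bag — forcing width ≥ 4. Combining the bounds, tw(G) = 4.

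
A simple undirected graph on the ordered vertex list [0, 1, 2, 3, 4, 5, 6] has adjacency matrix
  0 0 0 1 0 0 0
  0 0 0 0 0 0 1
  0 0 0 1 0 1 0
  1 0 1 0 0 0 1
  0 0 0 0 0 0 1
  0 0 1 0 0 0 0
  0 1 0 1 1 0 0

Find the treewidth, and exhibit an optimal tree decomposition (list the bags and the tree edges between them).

Treewidth 1.
One such decomposition:
Bags: B1 = {2, 3}  B2 = {0, 3}  B3 = {3, 6}  B4 = {2, 5}  B5 = {4, 6}  B6 = {1, 6}
Tree: B1–B2, B2–B3, B1–B4, B3–B5, B3–B6

Each bag holds 2 vertices, so the decomposition has width 1, which upper-bounds the treewidth. Since G has at least one edge (e.g. 3–2), it is not an edgeless graph, so tw(G) ≥ 1. Therefore the treewidth is 1.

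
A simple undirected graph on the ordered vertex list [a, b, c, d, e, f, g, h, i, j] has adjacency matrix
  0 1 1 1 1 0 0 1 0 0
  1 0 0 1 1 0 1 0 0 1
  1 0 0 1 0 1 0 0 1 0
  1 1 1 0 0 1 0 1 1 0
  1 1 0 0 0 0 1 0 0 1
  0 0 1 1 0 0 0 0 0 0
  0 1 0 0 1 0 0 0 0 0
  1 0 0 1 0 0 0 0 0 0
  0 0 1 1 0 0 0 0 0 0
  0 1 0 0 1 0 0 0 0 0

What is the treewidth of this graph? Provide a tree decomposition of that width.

Treewidth 2.
One optimal decomposition is:
Bags: B1 = {a, b, e}  B2 = {a, b, d}  B3 = {a, c, d}  B4 = {b, e, g}  B5 = {c, d, f}  B6 = {c, d, i}  B7 = {a, d, h}  B8 = {b, e, j}
Tree: B1–B2, B2–B3, B1–B4, B3–B5, B5–B6, B2–B7, B4–B8

Every bag has size at most 3, so the width is 3 − 1 = 2 and tw(G) ≤ 2. For the lower bound, the 3 vertices {a, d, h} are pairwise adjacent, and any tree decomposition puts a clique entirely inside one bag — forcing width ≥ 2. Therefore the treewidth is 2.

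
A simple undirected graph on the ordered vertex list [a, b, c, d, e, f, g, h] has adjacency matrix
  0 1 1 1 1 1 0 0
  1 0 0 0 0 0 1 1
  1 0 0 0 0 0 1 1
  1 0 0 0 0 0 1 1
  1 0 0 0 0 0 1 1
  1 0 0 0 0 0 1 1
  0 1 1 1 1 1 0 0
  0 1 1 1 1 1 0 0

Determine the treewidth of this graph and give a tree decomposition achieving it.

Treewidth 3.
Bags: B1 = {a, b, g, h}  B2 = {a, c, g, h}  B3 = {a, e, g, h}  B4 = {a, f, g, h}  B5 = {a, d, g, h}
Tree: B1–B2, B2–B3, B3–B4, B4–B5

Each bag holds 4 vertices, so the decomposition has width 3, which upper-bounds the treewidth. For the lower bound: the 4 vertex sets {a,b}, {c,g}, {h}, {e} are disjoint, each induces a connected subgraph, and every pair is joined by at least one edge of G. Contracting each set to a single vertex therefore yields K_{4} as a minor, and since treewidth is minor-monotone, tw(G) ≥ tw(K_{4}) = 3. Therefore the treewidth is 3.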